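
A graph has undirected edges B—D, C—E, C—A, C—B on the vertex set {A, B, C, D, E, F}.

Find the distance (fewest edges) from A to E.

Distance 0: A.
Distance 1: C.
Distance 2: B, E — contains E.

2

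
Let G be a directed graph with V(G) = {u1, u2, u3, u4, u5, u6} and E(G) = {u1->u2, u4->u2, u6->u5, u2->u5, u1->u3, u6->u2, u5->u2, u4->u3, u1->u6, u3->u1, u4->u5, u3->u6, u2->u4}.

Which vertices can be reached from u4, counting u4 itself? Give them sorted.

Start at u4.
Its neighbours: u2, u3, u5.
Then their neighbours: u1, u6.
Every vertex is now reached.

u1, u2, u3, u4, u5, u6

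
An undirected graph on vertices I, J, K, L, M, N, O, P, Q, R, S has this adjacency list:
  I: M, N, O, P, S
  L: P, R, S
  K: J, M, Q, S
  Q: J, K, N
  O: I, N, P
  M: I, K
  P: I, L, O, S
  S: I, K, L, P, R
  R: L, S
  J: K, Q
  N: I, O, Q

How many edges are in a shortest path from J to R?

3

Distance 0: J.
Distance 1: K, Q.
Distance 2: M, N, S.
Distance 3: I, L, O, P, R — contains R.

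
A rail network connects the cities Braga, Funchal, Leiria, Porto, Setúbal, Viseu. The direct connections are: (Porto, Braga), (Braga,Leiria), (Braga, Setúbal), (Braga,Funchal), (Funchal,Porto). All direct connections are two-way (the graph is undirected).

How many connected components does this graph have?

From Braga: component {Braga, Funchal, Leiria, Porto, Setúbal}.
From Viseu: component {Viseu}.
That's 2 components.

2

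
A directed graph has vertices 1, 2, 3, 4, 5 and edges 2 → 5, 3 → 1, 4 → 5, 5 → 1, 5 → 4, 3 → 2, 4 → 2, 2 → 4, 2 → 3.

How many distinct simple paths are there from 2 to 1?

2→3→1
2→4→5→1
2→5→1

3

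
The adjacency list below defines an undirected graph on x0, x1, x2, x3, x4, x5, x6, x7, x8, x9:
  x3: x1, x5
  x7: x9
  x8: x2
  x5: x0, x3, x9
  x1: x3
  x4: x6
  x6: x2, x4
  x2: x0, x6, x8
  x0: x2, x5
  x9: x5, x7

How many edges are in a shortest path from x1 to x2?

4

Distance 0: x1.
Distance 1: x3.
Distance 2: x5.
Distance 3: x0, x9.
Distance 4: x2, x7 — contains x2.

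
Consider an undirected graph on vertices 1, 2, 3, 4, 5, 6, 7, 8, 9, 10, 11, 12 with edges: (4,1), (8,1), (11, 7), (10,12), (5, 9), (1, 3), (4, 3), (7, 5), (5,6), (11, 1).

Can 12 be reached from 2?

2 has no edges, so nothing is reachable from it.

No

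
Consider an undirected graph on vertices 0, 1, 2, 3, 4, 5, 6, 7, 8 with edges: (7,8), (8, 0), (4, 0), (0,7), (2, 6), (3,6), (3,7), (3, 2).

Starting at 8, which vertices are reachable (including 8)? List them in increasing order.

0, 2, 3, 4, 6, 7, 8

Start at 8.
Its neighbours: 0, 7.
Then their neighbours: 3, 4.
Then next layer: 2, 6.
Nothing further is reachable.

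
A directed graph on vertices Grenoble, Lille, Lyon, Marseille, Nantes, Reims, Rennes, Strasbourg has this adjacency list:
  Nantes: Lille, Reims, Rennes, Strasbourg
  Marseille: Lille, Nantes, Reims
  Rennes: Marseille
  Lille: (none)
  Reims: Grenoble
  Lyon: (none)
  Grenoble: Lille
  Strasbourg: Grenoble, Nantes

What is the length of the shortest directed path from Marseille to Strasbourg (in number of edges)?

2

Distance 0: Marseille.
Distance 1: Lille, Nantes, Reims.
Distance 2: Grenoble, Rennes, Strasbourg — contains Strasbourg.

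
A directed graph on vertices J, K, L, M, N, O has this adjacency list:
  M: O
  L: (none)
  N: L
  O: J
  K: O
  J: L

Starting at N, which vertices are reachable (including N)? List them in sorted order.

L, N

Start at N.
Its neighbours: L.
Nothing further is reachable.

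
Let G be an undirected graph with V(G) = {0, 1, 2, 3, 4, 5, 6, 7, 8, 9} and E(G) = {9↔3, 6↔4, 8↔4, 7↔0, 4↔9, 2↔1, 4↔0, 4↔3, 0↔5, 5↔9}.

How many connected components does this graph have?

From 0: component {0, 3, 4, 5, 6, 7, 8, 9}.
From 1: component {1, 2}.
That's 2 components.

2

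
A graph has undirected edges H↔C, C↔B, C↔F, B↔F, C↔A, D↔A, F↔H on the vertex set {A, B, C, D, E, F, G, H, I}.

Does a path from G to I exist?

No

G has no edges, so nothing is reachable from it.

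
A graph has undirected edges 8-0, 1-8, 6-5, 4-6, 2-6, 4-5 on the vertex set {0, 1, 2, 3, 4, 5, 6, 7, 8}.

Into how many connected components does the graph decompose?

4

From 0: component {0, 1, 8}.
From 2: component {2, 4, 5, 6}.
From 3: component {3}.
From 7: component {7}.
That's 4 components.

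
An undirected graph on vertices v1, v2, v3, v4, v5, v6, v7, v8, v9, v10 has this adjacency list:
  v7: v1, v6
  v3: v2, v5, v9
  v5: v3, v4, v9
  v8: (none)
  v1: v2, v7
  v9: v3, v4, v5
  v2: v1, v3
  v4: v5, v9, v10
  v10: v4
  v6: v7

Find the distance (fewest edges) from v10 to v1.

Distance 0: v10.
Distance 1: v4.
Distance 2: v5, v9.
Distance 3: v3.
Distance 4: v2.
Distance 5: v1 — contains v1.

5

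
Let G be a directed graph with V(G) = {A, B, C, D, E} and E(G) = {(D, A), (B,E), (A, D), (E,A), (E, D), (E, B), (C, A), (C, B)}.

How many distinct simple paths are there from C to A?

3

C→A
C→B→E→A
C→B→E→D→A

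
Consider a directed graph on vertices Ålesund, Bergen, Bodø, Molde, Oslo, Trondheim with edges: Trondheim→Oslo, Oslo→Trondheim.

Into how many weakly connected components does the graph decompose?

5

From Ålesund: component {Ålesund}.
From Bergen: component {Bergen}.
From Bodø: component {Bodø}.
From Molde: component {Molde}.
From Oslo: component {Oslo, Trondheim}.
That's 5 components.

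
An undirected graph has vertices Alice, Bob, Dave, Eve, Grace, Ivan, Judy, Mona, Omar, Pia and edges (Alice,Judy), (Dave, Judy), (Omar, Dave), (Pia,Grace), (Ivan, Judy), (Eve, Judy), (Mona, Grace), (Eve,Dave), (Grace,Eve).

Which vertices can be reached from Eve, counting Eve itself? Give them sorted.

Alice, Dave, Eve, Grace, Ivan, Judy, Mona, Omar, Pia

Start at Eve.
Its neighbours: Dave, Grace, Judy.
Then their neighbours: Alice, Ivan, Mona, Omar, Pia.
Nothing further is reachable.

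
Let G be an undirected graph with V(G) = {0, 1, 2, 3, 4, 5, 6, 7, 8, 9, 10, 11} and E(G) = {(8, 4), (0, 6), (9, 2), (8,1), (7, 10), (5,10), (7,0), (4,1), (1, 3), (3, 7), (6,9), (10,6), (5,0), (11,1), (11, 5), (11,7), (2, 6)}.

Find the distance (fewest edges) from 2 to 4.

6

Distance 0: 2.
Distance 1: 6, 9.
Distance 2: 0, 10.
Distance 3: 5, 7.
Distance 4: 3, 11.
Distance 5: 1.
Distance 6: 4, 8 — contains 4.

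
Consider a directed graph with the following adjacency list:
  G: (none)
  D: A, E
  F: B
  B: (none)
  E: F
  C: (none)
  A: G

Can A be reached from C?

No

C has no outgoing edges, so nothing is reachable from it.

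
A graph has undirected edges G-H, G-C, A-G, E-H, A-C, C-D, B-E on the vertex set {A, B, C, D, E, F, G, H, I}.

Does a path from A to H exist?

Explore from A.
Distance 1: reach C, G.
Distance 2: reach D, H.
Found H.

Yes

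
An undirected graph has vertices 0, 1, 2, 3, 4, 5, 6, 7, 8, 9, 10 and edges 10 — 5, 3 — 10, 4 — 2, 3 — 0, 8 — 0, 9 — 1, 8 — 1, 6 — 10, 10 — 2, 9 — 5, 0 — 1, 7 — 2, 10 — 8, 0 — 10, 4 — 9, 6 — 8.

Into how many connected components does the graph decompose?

1

From 0: component {0, 1, 2, 3, 4, 5, 6, 7, 8, 9, 10}.
That's 1 component.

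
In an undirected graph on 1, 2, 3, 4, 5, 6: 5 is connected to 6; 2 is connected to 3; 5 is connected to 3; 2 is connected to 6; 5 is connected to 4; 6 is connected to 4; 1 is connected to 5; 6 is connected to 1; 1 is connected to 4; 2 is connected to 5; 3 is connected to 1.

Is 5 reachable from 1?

Explore from 1.
Distance 1: reach 3, 4, 5, 6.
Found 5.

Yes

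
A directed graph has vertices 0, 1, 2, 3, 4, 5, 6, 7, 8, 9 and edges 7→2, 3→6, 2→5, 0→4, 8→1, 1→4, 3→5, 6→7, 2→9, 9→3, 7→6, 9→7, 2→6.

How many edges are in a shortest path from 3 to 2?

3

Distance 0: 3.
Distance 1: 5, 6.
Distance 2: 7.
Distance 3: 2 — contains 2.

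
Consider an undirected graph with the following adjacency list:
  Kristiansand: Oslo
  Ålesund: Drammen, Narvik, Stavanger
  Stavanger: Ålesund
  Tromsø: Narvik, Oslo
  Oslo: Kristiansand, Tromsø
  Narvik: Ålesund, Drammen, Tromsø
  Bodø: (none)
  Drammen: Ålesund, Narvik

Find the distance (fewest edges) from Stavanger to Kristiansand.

5

Distance 0: Stavanger.
Distance 1: Ålesund.
Distance 2: Drammen, Narvik.
Distance 3: Tromsø.
Distance 4: Oslo.
Distance 5: Kristiansand — contains Kristiansand.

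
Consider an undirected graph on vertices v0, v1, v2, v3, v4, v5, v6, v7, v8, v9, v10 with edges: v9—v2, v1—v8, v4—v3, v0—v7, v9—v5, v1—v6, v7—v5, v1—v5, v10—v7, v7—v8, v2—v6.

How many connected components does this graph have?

From v0: component {v0, v1, v2, v5, v6, v7, v8, v9, v10}.
From v3: component {v3, v4}.
That's 2 components.

2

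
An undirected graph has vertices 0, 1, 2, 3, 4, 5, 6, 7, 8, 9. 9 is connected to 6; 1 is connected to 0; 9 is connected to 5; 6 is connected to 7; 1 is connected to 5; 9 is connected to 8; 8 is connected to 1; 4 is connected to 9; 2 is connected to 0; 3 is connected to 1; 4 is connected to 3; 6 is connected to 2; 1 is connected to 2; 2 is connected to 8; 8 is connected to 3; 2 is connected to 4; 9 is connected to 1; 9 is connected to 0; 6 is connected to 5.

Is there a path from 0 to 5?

Explore from 0.
Distance 1: reach 1, 2, 9.
Distance 2: reach 3, 4, 5, 6, 8.
Found 5.

Yes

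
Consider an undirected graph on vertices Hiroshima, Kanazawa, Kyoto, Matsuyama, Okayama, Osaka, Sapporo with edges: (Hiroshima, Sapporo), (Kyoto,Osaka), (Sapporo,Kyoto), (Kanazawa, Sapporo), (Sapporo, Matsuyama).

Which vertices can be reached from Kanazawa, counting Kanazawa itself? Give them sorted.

Hiroshima, Kanazawa, Kyoto, Matsuyama, Osaka, Sapporo

Start at Kanazawa.
Its neighbours: Sapporo.
Then their neighbours: Hiroshima, Kyoto, Matsuyama.
Then next layer: Osaka.
Nothing further is reachable.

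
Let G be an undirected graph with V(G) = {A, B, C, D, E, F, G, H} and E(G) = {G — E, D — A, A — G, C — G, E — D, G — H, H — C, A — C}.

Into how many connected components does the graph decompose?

From A: component {A, C, D, E, G, H}.
From B: component {B}.
From F: component {F}.
That's 3 components.

3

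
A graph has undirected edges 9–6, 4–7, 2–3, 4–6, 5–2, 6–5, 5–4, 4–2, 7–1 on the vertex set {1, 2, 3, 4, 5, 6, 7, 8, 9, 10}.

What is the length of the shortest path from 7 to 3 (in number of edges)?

3

Distance 0: 7.
Distance 1: 1, 4.
Distance 2: 2, 5, 6.
Distance 3: 3, 9 — contains 3.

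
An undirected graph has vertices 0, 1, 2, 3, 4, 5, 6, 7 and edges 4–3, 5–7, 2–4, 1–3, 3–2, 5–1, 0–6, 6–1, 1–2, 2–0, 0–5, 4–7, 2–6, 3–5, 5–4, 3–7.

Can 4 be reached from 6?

Yes

Explore from 6.
Distance 1: reach 0, 1, 2.
Distance 2: reach 3, 4, 5.
Found 4.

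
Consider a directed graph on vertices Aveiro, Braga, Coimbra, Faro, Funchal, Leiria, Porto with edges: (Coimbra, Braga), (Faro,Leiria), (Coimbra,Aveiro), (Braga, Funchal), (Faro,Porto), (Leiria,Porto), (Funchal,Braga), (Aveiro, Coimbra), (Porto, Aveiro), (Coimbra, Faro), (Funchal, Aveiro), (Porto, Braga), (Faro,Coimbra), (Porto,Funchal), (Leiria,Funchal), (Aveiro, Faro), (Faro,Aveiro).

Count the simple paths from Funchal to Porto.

4

Funchal→Aveiro→Coimbra→Faro→Leiria→Porto
Funchal→Aveiro→Coimbra→Faro→Porto
Funchal→Aveiro→Faro→Leiria→Porto
Funchal→Aveiro→Faro→Porto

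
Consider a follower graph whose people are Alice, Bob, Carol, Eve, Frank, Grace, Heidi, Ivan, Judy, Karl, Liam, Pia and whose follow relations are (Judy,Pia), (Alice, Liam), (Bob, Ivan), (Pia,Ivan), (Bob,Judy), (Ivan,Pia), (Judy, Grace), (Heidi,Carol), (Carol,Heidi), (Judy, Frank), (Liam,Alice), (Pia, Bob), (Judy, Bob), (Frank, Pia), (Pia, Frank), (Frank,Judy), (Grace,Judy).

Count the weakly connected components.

From Alice: component {Alice, Liam}.
From Bob: component {Bob, Frank, Grace, Ivan, Judy, Pia}.
From Carol: component {Carol, Heidi}.
From Eve: component {Eve}.
From Karl: component {Karl}.
That's 5 components.

5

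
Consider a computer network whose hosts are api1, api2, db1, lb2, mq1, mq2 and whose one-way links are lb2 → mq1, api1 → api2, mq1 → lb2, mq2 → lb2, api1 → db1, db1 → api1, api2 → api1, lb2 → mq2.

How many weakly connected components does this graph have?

2

From api1: component {api1, api2, db1}.
From lb2: component {lb2, mq1, mq2}.
That's 2 components.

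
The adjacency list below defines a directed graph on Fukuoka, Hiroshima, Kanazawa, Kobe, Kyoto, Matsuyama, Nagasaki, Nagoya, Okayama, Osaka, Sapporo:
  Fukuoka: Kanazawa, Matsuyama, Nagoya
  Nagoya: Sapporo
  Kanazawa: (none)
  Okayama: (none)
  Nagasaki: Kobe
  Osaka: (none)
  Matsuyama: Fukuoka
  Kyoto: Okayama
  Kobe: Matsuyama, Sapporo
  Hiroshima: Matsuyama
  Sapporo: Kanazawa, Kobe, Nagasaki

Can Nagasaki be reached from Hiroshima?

Explore from Hiroshima.
Distance 1: reach Matsuyama.
Distance 2: reach Fukuoka.
Distance 3: reach Kanazawa, Nagoya.
Distance 4: reach Sapporo.
Distance 5: reach Kobe, Nagasaki.
Found Nagasaki.

Yes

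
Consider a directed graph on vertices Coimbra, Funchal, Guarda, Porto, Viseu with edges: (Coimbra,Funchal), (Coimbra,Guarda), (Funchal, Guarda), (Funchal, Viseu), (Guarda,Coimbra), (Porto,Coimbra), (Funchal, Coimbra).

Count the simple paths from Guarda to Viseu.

1

Guarda→Coimbra→Funchal→Viseu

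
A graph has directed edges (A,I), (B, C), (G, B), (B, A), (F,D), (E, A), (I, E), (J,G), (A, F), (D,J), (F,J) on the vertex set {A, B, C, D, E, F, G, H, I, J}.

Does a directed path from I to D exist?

Explore from I.
Distance 1: reach E.
Distance 2: reach A.
Distance 3: reach F.
Distance 4: reach D, J.
Found D.

Yes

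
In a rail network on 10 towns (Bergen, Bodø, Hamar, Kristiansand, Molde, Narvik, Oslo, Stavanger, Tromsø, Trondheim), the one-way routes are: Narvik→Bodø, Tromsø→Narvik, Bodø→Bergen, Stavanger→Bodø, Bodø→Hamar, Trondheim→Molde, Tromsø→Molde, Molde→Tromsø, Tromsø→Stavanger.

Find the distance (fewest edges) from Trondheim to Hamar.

Distance 0: Trondheim.
Distance 1: Molde.
Distance 2: Tromsø.
Distance 3: Narvik, Stavanger.
Distance 4: Bodø.
Distance 5: Bergen, Hamar — contains Hamar.

5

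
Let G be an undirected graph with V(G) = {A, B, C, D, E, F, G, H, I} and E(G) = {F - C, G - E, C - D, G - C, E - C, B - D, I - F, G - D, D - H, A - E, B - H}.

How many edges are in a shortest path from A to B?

Distance 0: A.
Distance 1: E.
Distance 2: C, G.
Distance 3: D, F.
Distance 4: B, H, I — contains B.

4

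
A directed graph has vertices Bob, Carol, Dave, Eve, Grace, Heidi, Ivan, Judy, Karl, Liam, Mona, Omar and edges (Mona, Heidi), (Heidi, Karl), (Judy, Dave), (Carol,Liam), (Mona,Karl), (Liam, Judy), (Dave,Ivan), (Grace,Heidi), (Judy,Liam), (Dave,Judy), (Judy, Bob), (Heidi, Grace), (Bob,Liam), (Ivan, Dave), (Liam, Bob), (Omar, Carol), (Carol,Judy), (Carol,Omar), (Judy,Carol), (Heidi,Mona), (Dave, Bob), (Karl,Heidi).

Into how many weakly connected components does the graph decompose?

From Bob: component {Bob, Carol, Dave, Ivan, Judy, Liam, Omar}.
From Eve: component {Eve}.
From Grace: component {Grace, Heidi, Karl, Mona}.
That's 3 components.

3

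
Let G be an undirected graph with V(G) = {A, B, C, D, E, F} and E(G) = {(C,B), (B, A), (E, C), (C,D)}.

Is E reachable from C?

Explore from C.
Distance 1: reach B, D, E.
Found E.

Yes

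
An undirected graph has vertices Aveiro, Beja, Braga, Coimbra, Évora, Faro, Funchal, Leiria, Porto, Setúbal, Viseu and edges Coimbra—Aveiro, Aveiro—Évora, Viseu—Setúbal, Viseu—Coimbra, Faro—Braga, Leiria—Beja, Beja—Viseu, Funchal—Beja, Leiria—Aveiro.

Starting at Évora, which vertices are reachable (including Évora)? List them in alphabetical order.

Aveiro, Beja, Coimbra, Évora, Funchal, Leiria, Setúbal, Viseu

Start at Évora.
Its neighbours: Aveiro.
Then their neighbours: Coimbra, Leiria.
Then next layer: Beja, Viseu.
Then next layer: Funchal, Setúbal.
Nothing further is reachable.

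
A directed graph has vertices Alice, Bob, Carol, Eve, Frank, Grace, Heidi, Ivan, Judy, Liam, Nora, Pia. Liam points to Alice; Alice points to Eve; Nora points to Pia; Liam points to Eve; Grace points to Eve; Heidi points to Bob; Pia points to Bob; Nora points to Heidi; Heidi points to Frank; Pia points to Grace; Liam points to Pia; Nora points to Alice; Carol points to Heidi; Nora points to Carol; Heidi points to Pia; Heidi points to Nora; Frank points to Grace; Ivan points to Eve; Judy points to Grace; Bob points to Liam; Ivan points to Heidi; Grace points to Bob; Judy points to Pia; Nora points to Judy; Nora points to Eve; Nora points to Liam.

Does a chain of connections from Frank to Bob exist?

Yes

Explore from Frank.
Distance 1: reach Grace.
Distance 2: reach Bob, Eve.
Found Bob.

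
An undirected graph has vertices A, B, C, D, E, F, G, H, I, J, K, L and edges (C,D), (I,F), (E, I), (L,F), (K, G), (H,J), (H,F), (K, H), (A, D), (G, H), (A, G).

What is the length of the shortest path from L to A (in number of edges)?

Distance 0: L.
Distance 1: F.
Distance 2: H, I.
Distance 3: E, G, J, K.
Distance 4: A — contains A.

4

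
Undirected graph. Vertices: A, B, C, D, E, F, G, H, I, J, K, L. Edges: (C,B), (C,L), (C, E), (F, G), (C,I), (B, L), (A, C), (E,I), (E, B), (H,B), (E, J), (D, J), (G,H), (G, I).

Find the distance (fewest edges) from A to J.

3

Distance 0: A.
Distance 1: C.
Distance 2: B, E, I, L.
Distance 3: G, H, J — contains J.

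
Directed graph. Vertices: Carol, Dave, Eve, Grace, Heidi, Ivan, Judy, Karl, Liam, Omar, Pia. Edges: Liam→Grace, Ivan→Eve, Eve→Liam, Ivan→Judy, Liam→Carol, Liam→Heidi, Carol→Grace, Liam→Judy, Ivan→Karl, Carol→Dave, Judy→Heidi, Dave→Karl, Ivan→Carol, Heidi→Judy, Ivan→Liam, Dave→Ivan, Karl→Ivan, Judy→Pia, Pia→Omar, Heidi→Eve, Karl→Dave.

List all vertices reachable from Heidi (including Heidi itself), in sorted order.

Carol, Dave, Eve, Grace, Heidi, Ivan, Judy, Karl, Liam, Omar, Pia

Start at Heidi.
Its neighbours: Eve, Judy.
Then their neighbours: Liam, Pia.
Then next layer: Carol, Grace, Omar.
Then next layer: Dave.
Then next layer: Ivan, Karl.
Every vertex is now reached.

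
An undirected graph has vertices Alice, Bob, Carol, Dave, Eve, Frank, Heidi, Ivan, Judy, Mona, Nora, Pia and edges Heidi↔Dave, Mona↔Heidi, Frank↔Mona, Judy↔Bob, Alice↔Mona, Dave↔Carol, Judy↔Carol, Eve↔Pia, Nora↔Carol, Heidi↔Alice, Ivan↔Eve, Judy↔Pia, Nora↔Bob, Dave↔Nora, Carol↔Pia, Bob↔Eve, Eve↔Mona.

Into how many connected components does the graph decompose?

From Alice: component {Alice, Bob, Carol, Dave, Eve, Frank, Heidi, Ivan, Judy, Mona, Nora, Pia}.
That's 1 component.

1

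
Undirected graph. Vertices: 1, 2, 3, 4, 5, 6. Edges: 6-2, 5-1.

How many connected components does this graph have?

4

From 1: component {1, 5}.
From 2: component {2, 6}.
From 3: component {3}.
From 4: component {4}.
That's 4 components.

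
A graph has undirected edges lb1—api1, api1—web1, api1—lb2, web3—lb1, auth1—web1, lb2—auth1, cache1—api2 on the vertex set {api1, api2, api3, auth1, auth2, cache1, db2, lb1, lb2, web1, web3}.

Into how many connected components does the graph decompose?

5

From api1: component {api1, auth1, lb1, lb2, web1, web3}.
From api2: component {api2, cache1}.
From api3: component {api3}.
From auth2: component {auth2}.
From db2: component {db2}.
That's 5 components.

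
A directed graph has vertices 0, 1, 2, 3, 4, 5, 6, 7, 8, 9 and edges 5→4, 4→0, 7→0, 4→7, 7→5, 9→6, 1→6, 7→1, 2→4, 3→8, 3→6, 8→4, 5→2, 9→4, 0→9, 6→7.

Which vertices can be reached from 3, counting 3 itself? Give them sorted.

0, 1, 2, 3, 4, 5, 6, 7, 8, 9

Start at 3.
Its neighbours: 6, 8.
Then their neighbours: 4, 7.
Then next layer: 0, 1, 5.
Then next layer: 2, 9.
Every vertex is now reached.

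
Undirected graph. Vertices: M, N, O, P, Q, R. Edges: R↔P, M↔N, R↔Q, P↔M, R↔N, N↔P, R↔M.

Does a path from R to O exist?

No

Explore from R.
Distance 1: reach M, N, P, Q.
The search is exhausted without reaching O; it lies in a different component.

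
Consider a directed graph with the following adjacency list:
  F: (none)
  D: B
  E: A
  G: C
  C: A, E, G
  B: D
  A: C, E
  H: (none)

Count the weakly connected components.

4

From A: component {A, C, E, G}.
From B: component {B, D}.
From F: component {F}.
From H: component {H}.
That's 4 components.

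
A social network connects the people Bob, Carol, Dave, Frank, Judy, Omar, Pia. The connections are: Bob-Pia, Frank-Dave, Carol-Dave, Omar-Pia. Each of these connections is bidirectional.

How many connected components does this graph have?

From Bob: component {Bob, Omar, Pia}.
From Carol: component {Carol, Dave, Frank}.
From Judy: component {Judy}.
That's 3 components.

3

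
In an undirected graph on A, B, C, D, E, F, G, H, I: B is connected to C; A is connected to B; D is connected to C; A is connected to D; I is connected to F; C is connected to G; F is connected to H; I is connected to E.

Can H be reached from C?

No

Explore from C.
Distance 1: reach B, D, G.
Distance 2: reach A.
The search is exhausted without reaching H; it lies in a different component.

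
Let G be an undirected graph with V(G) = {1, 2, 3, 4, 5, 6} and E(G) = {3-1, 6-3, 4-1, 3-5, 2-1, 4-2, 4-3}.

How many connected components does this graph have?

From 1: component {1, 2, 3, 4, 5, 6}.
That's 1 component.

1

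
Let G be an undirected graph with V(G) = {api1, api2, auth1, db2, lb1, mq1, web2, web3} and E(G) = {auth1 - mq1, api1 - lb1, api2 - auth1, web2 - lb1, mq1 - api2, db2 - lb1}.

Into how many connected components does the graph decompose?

3

From api1: component {api1, db2, lb1, web2}.
From api2: component {api2, auth1, mq1}.
From web3: component {web3}.
That's 3 components.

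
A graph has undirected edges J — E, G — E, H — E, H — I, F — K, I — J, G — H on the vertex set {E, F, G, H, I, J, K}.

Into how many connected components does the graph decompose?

2

From E: component {E, G, H, I, J}.
From F: component {F, K}.
That's 2 components.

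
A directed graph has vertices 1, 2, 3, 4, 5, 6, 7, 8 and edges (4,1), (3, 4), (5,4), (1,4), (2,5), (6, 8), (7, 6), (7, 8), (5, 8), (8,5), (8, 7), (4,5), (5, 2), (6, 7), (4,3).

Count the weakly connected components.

1

From 1: component {1, 2, 3, 4, 5, 6, 7, 8}.
That's 1 component.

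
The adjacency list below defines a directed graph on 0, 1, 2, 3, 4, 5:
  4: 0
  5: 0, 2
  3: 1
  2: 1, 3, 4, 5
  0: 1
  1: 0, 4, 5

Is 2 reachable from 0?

Yes

Explore from 0.
Distance 1: reach 1.
Distance 2: reach 4, 5.
Distance 3: reach 2.
Found 2.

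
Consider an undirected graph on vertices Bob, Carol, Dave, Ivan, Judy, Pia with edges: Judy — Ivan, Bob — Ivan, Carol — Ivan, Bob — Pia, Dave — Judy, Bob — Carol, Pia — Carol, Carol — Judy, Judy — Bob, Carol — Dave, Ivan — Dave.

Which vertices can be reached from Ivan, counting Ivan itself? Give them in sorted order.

Bob, Carol, Dave, Ivan, Judy, Pia

Start at Ivan.
Its neighbours: Bob, Carol, Dave, Judy.
Then their neighbours: Pia.
Every vertex is now reached.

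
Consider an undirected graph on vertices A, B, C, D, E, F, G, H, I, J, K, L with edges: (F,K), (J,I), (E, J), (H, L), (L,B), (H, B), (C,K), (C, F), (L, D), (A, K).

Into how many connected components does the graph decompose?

From A: component {A, C, F, K}.
From B: component {B, D, H, L}.
From E: component {E, I, J}.
From G: component {G}.
That's 4 components.

4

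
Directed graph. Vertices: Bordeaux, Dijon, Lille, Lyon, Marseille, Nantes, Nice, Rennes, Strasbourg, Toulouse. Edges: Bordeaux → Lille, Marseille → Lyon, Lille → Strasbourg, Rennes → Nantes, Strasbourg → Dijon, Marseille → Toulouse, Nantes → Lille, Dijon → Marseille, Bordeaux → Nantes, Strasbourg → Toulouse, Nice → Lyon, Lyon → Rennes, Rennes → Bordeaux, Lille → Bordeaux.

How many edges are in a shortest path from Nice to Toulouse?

6

Distance 0: Nice.
Distance 1: Lyon.
Distance 2: Rennes.
Distance 3: Bordeaux, Nantes.
Distance 4: Lille.
Distance 5: Strasbourg.
Distance 6: Dijon, Toulouse — contains Toulouse.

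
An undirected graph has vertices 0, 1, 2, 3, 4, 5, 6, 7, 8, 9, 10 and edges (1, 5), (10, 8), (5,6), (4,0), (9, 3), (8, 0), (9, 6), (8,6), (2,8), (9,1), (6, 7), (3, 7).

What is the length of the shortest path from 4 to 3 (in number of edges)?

Distance 0: 4.
Distance 1: 0.
Distance 2: 8.
Distance 3: 2, 6, 10.
Distance 4: 5, 7, 9.
Distance 5: 1, 3 — contains 3.

5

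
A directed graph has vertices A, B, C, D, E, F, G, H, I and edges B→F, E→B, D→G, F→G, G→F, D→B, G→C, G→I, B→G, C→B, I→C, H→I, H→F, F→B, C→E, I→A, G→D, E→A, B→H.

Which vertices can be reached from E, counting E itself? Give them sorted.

Start at E.
Its neighbours: A, B.
Then their neighbours: F, G, H.
Then next layer: C, D, I.
Every vertex is now reached.

A, B, C, D, E, F, G, H, I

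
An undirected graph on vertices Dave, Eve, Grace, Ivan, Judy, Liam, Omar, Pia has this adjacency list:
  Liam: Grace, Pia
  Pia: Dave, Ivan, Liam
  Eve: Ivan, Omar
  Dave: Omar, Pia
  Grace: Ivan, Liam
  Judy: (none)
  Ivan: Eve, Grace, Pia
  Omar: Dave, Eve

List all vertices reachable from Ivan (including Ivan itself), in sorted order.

Dave, Eve, Grace, Ivan, Liam, Omar, Pia

Start at Ivan.
Its neighbours: Eve, Grace, Pia.
Then their neighbours: Dave, Liam, Omar.
Nothing further is reachable.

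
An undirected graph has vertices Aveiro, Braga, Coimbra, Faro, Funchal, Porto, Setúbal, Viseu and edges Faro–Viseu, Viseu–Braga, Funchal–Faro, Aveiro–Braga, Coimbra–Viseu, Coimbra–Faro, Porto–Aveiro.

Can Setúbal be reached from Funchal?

Explore from Funchal.
Distance 1: reach Faro.
Distance 2: reach Coimbra, Viseu.
Distance 3: reach Braga.
Distance 4: reach Aveiro.
Distance 5: reach Porto.
The search is exhausted without reaching Setúbal; it lies in a different component.

No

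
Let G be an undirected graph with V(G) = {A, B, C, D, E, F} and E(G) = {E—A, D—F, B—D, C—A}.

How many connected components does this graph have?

2

From A: component {A, C, E}.
From B: component {B, D, F}.
That's 2 components.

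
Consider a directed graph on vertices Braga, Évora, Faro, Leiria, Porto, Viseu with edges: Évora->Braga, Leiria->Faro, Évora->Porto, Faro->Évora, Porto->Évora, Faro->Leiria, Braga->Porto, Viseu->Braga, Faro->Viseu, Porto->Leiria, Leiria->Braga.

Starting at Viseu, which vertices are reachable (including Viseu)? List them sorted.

Braga, Évora, Faro, Leiria, Porto, Viseu

Start at Viseu.
Its neighbours: Braga.
Then their neighbours: Porto.
Then next layer: Évora, Leiria.
Then next layer: Faro.
Every vertex is now reached.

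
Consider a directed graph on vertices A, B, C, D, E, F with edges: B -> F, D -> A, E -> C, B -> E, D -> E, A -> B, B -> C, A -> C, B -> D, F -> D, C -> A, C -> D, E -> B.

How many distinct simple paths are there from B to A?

8

B→C→A
B→C→D→A
B→D→A
B→D→E→C→A
B→E→C→A
B→E→C→D→A
B→F→D→A
B→F→D→E→C→A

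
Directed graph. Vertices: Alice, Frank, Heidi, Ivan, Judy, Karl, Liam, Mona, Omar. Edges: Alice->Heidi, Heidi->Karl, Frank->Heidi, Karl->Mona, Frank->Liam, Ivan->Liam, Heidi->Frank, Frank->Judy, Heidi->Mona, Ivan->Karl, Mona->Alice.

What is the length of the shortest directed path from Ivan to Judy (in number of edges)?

Distance 0: Ivan.
Distance 1: Karl, Liam.
Distance 2: Mona.
Distance 3: Alice.
Distance 4: Heidi.
Distance 5: Frank.
Distance 6: Judy — contains Judy.

6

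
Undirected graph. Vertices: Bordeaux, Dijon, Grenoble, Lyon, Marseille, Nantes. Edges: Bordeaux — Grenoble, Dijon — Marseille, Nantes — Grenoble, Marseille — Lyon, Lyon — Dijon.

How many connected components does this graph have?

From Bordeaux: component {Bordeaux, Grenoble, Nantes}.
From Dijon: component {Dijon, Lyon, Marseille}.
That's 2 components.

2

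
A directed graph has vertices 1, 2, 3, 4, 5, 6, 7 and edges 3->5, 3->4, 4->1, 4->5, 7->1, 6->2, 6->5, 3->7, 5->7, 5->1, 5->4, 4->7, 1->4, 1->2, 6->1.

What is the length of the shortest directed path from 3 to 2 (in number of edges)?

Distance 0: 3.
Distance 1: 4, 5, 7.
Distance 2: 1.
Distance 3: 2 — contains 2.

3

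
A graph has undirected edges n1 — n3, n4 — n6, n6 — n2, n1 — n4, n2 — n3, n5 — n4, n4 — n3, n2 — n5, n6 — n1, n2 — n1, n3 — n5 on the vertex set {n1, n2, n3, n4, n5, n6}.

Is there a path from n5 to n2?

Explore from n5.
Distance 1: reach n2, n3, n4.
Found n2.

Yes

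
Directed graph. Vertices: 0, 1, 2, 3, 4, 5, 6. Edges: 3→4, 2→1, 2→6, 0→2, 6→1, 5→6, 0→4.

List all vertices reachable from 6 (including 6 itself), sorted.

Start at 6.
Its neighbours: 1.
Nothing further is reachable.

1, 6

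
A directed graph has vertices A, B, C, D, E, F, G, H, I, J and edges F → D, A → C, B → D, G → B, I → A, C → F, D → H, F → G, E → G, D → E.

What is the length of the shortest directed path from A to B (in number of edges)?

4

Distance 0: A.
Distance 1: C.
Distance 2: F.
Distance 3: D, G.
Distance 4: B, E, H — contains B.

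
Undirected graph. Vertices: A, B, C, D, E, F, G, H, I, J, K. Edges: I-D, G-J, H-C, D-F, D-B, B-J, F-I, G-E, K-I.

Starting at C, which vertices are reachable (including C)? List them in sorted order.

Start at C.
Its neighbours: H.
Nothing further is reachable.

C, H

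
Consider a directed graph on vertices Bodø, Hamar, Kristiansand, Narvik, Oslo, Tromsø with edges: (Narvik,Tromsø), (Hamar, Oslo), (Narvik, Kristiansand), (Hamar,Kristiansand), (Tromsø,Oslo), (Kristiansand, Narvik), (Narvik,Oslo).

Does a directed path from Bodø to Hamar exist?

No

Bodø has no outgoing edges, so nothing is reachable from it.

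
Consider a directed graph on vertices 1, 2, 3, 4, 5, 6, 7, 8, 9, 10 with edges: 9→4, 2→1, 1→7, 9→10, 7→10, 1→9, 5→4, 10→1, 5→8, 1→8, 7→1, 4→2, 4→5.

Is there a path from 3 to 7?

3 has no outgoing edges, so nothing is reachable from it.

No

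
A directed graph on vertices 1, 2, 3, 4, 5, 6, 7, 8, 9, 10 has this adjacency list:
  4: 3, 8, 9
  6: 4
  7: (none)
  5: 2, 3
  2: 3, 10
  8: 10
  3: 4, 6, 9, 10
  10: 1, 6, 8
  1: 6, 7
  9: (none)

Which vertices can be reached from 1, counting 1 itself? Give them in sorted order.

1, 3, 4, 6, 7, 8, 9, 10

Start at 1.
Its neighbours: 6, 7.
Then their neighbours: 4.
Then next layer: 3, 8, 9.
Then next layer: 10.
Nothing further is reachable.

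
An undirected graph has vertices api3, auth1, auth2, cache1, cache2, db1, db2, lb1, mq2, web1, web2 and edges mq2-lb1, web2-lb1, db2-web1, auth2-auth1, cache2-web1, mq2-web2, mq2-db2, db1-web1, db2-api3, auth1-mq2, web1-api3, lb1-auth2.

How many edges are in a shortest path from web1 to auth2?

4

Distance 0: web1.
Distance 1: api3, cache2, db1, db2.
Distance 2: mq2.
Distance 3: auth1, lb1, web2.
Distance 4: auth2 — contains auth2.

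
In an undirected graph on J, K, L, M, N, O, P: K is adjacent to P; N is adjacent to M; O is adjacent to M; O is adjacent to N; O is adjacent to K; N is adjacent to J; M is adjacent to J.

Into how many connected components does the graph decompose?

2

From J: component {J, K, M, N, O, P}.
From L: component {L}.
That's 2 components.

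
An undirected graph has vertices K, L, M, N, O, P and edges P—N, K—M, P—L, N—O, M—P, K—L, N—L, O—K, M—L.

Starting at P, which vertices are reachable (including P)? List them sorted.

K, L, M, N, O, P

Start at P.
Its neighbours: L, M, N.
Then their neighbours: K, O.
Every vertex is now reached.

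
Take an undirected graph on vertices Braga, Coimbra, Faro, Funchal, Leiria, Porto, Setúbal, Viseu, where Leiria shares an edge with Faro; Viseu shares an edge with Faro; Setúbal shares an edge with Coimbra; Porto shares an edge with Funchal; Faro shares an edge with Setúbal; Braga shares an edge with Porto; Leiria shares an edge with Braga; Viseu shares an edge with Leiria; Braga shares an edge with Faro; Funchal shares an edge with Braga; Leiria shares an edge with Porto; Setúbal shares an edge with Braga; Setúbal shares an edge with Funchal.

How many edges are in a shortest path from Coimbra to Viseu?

Distance 0: Coimbra.
Distance 1: Setúbal.
Distance 2: Braga, Faro, Funchal.
Distance 3: Leiria, Porto, Viseu — contains Viseu.

3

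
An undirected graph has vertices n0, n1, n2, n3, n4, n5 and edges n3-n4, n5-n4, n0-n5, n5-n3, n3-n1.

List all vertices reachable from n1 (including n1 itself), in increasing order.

n0, n1, n3, n4, n5

Start at n1.
Its neighbours: n3.
Then their neighbours: n4, n5.
Then next layer: n0.
Nothing further is reachable.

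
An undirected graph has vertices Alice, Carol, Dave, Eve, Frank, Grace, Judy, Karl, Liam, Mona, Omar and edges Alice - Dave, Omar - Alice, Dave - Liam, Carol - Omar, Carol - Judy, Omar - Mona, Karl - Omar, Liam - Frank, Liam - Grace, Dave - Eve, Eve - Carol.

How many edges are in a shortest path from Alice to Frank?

Distance 0: Alice.
Distance 1: Dave, Omar.
Distance 2: Carol, Eve, Karl, Liam, Mona.
Distance 3: Frank, Grace, Judy — contains Frank.

3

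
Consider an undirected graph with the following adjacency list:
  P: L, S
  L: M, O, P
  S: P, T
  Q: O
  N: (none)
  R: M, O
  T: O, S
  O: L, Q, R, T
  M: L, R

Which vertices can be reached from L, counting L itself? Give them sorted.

Start at L.
Its neighbours: M, O, P.
Then their neighbours: Q, R, S, T.
Nothing further is reachable.

L, M, O, P, Q, R, S, T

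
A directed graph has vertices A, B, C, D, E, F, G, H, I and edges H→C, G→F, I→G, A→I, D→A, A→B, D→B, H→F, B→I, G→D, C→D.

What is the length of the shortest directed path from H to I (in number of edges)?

4

Distance 0: H.
Distance 1: C, F.
Distance 2: D.
Distance 3: A, B.
Distance 4: I — contains I.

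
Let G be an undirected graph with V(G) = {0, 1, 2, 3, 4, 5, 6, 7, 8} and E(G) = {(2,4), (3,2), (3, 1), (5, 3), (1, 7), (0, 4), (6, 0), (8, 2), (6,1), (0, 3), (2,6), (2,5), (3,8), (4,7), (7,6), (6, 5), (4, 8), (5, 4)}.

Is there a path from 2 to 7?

Explore from 2.
Distance 1: reach 3, 4, 5, 6, 8.
Distance 2: reach 0, 1, 7.
Found 7.

Yes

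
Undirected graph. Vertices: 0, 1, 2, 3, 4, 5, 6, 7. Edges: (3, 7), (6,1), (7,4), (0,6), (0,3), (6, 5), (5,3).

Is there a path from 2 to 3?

No

2 has no edges, so nothing is reachable from it.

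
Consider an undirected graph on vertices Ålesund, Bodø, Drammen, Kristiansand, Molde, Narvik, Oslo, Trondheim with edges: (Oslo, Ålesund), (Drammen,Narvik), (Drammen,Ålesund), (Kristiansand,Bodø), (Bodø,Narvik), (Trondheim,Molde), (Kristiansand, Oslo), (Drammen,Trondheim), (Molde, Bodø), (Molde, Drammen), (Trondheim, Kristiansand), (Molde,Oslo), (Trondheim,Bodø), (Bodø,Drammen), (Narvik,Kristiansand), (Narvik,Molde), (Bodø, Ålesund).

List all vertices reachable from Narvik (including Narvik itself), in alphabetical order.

Start at Narvik.
Its neighbours: Bodø, Drammen, Kristiansand, Molde.
Then their neighbours: Ålesund, Oslo, Trondheim.
Every vertex is now reached.

Ålesund, Bodø, Drammen, Kristiansand, Molde, Narvik, Oslo, Trondheim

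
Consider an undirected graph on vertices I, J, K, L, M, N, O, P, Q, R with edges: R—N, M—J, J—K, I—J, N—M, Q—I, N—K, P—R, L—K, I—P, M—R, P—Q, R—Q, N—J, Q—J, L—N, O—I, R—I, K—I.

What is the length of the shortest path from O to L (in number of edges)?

3

Distance 0: O.
Distance 1: I.
Distance 2: J, K, P, Q, R.
Distance 3: L, M, N — contains L.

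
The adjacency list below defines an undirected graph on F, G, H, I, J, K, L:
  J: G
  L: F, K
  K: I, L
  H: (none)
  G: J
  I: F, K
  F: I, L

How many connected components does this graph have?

3

From F: component {F, I, K, L}.
From G: component {G, J}.
From H: component {H}.
That's 3 components.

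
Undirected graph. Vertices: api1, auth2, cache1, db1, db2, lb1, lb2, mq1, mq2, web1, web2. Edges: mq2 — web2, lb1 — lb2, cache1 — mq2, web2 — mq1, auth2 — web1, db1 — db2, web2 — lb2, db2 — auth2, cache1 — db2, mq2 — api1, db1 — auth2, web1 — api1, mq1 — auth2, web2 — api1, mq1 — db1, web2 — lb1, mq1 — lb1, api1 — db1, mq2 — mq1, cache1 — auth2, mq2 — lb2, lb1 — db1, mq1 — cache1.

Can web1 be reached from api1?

Explore from api1.
Distance 1: reach db1, mq2, web1, web2.
Found web1.

Yes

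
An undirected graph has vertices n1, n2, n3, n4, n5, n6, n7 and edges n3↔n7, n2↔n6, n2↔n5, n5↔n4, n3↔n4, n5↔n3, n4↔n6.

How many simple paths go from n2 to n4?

3

n2–n5–n3–n4
n2–n5–n4
n2–n6–n4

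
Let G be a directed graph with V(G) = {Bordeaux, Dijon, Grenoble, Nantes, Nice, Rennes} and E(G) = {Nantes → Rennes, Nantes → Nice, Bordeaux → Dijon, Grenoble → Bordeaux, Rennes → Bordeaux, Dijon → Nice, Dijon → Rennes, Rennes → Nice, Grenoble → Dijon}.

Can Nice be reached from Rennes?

Explore from Rennes.
Distance 1: reach Bordeaux, Nice.
Found Nice.

Yes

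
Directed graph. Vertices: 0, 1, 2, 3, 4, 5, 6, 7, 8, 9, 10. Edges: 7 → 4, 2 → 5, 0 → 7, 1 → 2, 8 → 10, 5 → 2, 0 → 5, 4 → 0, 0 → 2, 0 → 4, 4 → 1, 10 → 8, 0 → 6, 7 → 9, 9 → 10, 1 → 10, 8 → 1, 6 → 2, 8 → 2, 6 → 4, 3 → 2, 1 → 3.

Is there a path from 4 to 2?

Yes

Explore from 4.
Distance 1: reach 0, 1.
Distance 2: reach 2, 3, 5, 6, 7, 10.
Found 2.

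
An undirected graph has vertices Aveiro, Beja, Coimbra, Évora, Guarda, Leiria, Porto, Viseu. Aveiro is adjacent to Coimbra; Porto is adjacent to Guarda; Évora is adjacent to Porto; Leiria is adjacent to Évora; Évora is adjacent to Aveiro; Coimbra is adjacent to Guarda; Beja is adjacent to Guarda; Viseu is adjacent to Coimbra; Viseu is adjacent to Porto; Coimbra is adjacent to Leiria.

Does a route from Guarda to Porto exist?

Explore from Guarda.
Distance 1: reach Beja, Coimbra, Porto.
Found Porto.

Yes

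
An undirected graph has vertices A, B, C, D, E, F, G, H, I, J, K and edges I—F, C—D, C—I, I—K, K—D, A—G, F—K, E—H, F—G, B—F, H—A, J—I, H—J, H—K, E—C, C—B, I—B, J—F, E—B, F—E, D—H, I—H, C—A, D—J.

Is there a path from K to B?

Explore from K.
Distance 1: reach D, F, H, I.
Distance 2: reach A, B, C, E, G, J.
Found B.

Yes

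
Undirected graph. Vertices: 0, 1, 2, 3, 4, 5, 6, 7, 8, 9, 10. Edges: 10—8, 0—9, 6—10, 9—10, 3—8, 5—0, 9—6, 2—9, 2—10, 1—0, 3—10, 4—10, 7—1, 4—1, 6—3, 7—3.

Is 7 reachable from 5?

Explore from 5.
Distance 1: reach 0.
Distance 2: reach 1, 9.
Distance 3: reach 2, 4, 6, 7, 10.
Found 7.

Yes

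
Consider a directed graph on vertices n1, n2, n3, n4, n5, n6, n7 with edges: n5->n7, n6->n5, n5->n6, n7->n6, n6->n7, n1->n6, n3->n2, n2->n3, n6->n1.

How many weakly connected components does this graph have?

3

From n1: component {n1, n5, n6, n7}.
From n2: component {n2, n3}.
From n4: component {n4}.
That's 3 components.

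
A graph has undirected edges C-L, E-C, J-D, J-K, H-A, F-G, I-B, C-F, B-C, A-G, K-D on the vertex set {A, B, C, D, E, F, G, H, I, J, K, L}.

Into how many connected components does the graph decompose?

From A: component {A, B, C, E, F, G, H, I, L}.
From D: component {D, J, K}.
That's 2 components.

2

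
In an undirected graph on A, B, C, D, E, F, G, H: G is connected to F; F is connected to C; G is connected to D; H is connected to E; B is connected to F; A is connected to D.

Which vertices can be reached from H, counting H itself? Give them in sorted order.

E, H

Start at H.
Its neighbours: E.
Nothing further is reachable.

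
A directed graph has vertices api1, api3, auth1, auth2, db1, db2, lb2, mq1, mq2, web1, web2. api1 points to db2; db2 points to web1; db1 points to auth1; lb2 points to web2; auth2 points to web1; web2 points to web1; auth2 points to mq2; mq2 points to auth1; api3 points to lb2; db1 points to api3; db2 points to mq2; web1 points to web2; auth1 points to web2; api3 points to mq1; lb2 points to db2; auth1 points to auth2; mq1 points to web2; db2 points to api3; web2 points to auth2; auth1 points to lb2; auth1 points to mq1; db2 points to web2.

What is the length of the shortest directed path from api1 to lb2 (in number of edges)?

Distance 0: api1.
Distance 1: db2.
Distance 2: api3, mq2, web1, web2.
Distance 3: auth1, auth2, lb2, mq1 — contains lb2.

3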